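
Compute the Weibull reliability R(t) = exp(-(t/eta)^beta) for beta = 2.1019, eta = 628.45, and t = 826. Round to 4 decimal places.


beta = 2.1019, eta = 628.45, t = 826
t/eta = 826 / 628.45 = 1.3143
(t/eta)^beta = 1.3143^2.1019 = 1.7763
R(t) = exp(-1.7763)
R(t) = 0.1693

0.1693


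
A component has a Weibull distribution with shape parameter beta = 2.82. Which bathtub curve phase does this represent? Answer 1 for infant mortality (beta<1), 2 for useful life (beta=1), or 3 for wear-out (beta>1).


beta = 2.82
Compare beta to 1:
beta < 1 => infant mortality (phase 1)
beta = 1 => useful life (phase 2)
beta > 1 => wear-out (phase 3)
Since beta = 2.82, this is wear-out (increasing failure rate)
Phase = 3

3


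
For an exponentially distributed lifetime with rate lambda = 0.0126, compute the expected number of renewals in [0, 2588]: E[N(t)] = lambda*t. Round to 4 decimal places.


lambda = 0.0126
t = 2588
E[N(t)] = lambda * t
E[N(t)] = 0.0126 * 2588
E[N(t)] = 32.6088

32.6088


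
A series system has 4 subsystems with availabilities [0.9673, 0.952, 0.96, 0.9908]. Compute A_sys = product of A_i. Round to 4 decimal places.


Subsystems: [0.9673, 0.952, 0.96, 0.9908]
After subsystem 1 (A=0.9673): product = 0.9673
After subsystem 2 (A=0.952): product = 0.9209
After subsystem 3 (A=0.96): product = 0.884
After subsystem 4 (A=0.9908): product = 0.8759
A_sys = 0.8759

0.8759


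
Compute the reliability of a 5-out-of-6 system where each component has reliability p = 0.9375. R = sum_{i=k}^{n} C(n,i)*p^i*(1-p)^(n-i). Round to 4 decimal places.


k = 5, n = 6, p = 0.9375
i=5: C(6,5)=6 * 0.9375^5 * 0.0625^1 = 0.2716
i=6: C(6,6)=1 * 0.9375^6 * 0.0625^0 = 0.6789
R = sum of terms = 0.9505

0.9505


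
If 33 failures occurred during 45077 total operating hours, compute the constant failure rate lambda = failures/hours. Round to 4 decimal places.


failures = 33
total_hours = 45077
lambda = 33 / 45077
lambda = 0.0007

0.0007


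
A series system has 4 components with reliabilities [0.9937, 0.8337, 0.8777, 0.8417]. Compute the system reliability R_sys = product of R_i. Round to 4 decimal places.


Components: [0.9937, 0.8337, 0.8777, 0.8417]
After component 1 (R=0.9937): product = 0.9937
After component 2 (R=0.8337): product = 0.8284
After component 3 (R=0.8777): product = 0.7271
After component 4 (R=0.8417): product = 0.612
R_sys = 0.612

0.612


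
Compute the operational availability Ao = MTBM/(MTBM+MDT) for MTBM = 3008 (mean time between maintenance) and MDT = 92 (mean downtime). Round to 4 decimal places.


MTBM = 3008
MDT = 92
MTBM + MDT = 3100
Ao = 3008 / 3100
Ao = 0.9703

0.9703


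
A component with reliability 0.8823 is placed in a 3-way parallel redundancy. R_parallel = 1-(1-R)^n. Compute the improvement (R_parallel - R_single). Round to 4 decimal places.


R_single = 0.8823, n = 3
1 - R_single = 0.1177
(1 - R_single)^n = 0.1177^3 = 0.0016
R_parallel = 1 - 0.0016 = 0.9984
Improvement = 0.9984 - 0.8823
Improvement = 0.1161

0.1161


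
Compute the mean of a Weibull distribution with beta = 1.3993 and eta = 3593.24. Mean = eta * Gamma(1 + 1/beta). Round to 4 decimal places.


beta = 1.3993, eta = 3593.24
1/beta = 0.7146
1 + 1/beta = 1.7146
Gamma(1.7146) = 0.9115
Mean = 3593.24 * 0.9115
Mean = 3275.2202

3275.2202


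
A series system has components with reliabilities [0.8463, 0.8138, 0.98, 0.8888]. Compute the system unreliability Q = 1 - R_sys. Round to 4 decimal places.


Components: [0.8463, 0.8138, 0.98, 0.8888]
After component 1: product = 0.8463
After component 2: product = 0.6887
After component 3: product = 0.6749
After component 4: product = 0.5999
R_sys = 0.5999
Q = 1 - 0.5999 = 0.4001

0.4001


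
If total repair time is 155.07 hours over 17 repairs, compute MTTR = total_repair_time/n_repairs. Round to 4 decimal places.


total_repair_time = 155.07
n_repairs = 17
MTTR = 155.07 / 17
MTTR = 9.1218

9.1218


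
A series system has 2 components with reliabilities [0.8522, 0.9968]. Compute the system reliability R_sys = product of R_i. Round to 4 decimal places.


Components: [0.8522, 0.9968]
After component 1 (R=0.8522): product = 0.8522
After component 2 (R=0.9968): product = 0.8495
R_sys = 0.8495

0.8495


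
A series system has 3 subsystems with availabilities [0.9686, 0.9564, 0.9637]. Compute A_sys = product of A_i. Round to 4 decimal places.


Subsystems: [0.9686, 0.9564, 0.9637]
After subsystem 1 (A=0.9686): product = 0.9686
After subsystem 2 (A=0.9564): product = 0.9264
After subsystem 3 (A=0.9637): product = 0.8927
A_sys = 0.8927

0.8927


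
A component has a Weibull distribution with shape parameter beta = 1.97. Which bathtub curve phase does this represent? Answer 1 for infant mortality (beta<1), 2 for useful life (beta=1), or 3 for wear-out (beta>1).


beta = 1.97
Compare beta to 1:
beta < 1 => infant mortality (phase 1)
beta = 1 => useful life (phase 2)
beta > 1 => wear-out (phase 3)
Since beta = 1.97, this is wear-out (increasing failure rate)
Phase = 3

3


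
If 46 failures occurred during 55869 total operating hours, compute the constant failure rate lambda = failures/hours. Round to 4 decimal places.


failures = 46
total_hours = 55869
lambda = 46 / 55869
lambda = 0.0008

0.0008


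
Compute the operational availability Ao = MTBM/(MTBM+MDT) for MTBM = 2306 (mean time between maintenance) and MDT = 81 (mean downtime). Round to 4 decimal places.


MTBM = 2306
MDT = 81
MTBM + MDT = 2387
Ao = 2306 / 2387
Ao = 0.9661

0.9661


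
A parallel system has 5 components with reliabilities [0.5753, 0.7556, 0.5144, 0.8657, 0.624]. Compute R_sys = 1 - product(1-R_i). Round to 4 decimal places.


Components: [0.5753, 0.7556, 0.5144, 0.8657, 0.624]
(1 - 0.5753) = 0.4247, running product = 0.4247
(1 - 0.7556) = 0.2444, running product = 0.1038
(1 - 0.5144) = 0.4856, running product = 0.0504
(1 - 0.8657) = 0.1343, running product = 0.0068
(1 - 0.624) = 0.376, running product = 0.0025
Product of (1-R_i) = 0.0025
R_sys = 1 - 0.0025 = 0.9975

0.9975


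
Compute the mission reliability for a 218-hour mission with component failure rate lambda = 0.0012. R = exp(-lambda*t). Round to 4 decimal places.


lambda = 0.0012
mission_time = 218
lambda * t = 0.0012 * 218 = 0.2616
R = exp(-0.2616)
R = 0.7698

0.7698


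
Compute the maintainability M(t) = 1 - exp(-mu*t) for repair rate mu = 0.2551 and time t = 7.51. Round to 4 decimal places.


mu = 0.2551, t = 7.51
mu * t = 0.2551 * 7.51 = 1.9158
exp(-1.9158) = 0.1472
M(t) = 1 - 0.1472
M(t) = 0.8528

0.8528


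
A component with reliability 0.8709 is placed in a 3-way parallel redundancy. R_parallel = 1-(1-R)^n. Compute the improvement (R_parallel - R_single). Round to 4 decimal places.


R_single = 0.8709, n = 3
1 - R_single = 0.1291
(1 - R_single)^n = 0.1291^3 = 0.0022
R_parallel = 1 - 0.0022 = 0.9978
Improvement = 0.9978 - 0.8709
Improvement = 0.1269

0.1269


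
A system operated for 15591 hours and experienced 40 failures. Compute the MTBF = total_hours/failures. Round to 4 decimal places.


total_hours = 15591
failures = 40
MTBF = 15591 / 40
MTBF = 389.775

389.775


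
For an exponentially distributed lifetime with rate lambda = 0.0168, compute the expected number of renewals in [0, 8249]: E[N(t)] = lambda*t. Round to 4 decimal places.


lambda = 0.0168
t = 8249
E[N(t)] = lambda * t
E[N(t)] = 0.0168 * 8249
E[N(t)] = 138.5832

138.5832


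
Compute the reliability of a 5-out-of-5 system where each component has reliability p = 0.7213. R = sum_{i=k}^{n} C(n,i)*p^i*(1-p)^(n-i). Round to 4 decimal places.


k = 5, n = 5, p = 0.7213
i=5: C(5,5)=1 * 0.7213^5 * 0.2787^0 = 0.1952
R = sum of terms = 0.1952

0.1952


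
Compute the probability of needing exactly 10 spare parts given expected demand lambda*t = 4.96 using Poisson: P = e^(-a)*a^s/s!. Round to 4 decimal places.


a = 4.96, s = 10
e^(-a) = e^(-4.96) = 0.007
a^s = 4.96^10 = 9011908.3199
s! = 3628800
P = 0.007 * 9011908.3199 / 3628800
P = 0.0174

0.0174


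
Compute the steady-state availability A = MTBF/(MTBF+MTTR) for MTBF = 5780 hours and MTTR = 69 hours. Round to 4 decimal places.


MTBF = 5780
MTTR = 69
MTBF + MTTR = 5849
A = 5780 / 5849
A = 0.9882

0.9882


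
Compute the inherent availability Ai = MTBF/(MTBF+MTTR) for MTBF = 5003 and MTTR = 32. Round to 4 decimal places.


MTBF = 5003
MTTR = 32
MTBF + MTTR = 5035
Ai = 5003 / 5035
Ai = 0.9936

0.9936


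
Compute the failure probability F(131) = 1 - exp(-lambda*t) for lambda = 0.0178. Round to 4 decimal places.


lambda = 0.0178, t = 131
lambda * t = 2.3318
exp(-2.3318) = 0.0971
F(t) = 1 - 0.0971
F(t) = 0.9029

0.9029


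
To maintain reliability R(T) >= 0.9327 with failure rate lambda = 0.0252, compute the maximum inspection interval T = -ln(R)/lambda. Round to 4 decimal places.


R_target = 0.9327
lambda = 0.0252
-ln(0.9327) = 0.0697
T = 0.0697 / 0.0252
T = 2.7647

2.7647


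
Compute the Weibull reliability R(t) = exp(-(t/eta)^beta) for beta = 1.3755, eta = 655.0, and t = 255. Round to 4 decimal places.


beta = 1.3755, eta = 655.0, t = 255
t/eta = 255 / 655.0 = 0.3893
(t/eta)^beta = 0.3893^1.3755 = 0.2732
R(t) = exp(-0.2732)
R(t) = 0.761

0.761


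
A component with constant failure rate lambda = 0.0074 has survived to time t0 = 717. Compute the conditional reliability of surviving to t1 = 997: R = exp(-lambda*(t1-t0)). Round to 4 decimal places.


lambda = 0.0074
t0 = 717, t1 = 997
t1 - t0 = 280
lambda * (t1-t0) = 0.0074 * 280 = 2.072
R = exp(-2.072)
R = 0.1259

0.1259


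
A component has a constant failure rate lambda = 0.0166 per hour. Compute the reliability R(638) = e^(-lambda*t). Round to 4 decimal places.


lambda = 0.0166
t = 638
lambda * t = 10.5908
R(t) = e^(-10.5908)
R(t) = 0.0

0.0


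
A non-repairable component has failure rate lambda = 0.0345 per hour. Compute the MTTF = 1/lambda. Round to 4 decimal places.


lambda = 0.0345
MTTF = 1 / 0.0345
MTTF = 28.9855

28.9855


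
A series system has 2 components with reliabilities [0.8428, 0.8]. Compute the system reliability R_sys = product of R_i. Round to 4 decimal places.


Components: [0.8428, 0.8]
After component 1 (R=0.8428): product = 0.8428
After component 2 (R=0.8): product = 0.6742
R_sys = 0.6742

0.6742


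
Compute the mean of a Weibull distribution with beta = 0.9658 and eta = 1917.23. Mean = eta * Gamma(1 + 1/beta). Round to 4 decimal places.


beta = 0.9658, eta = 1917.23
1/beta = 1.0354
1 + 1/beta = 2.0354
Gamma(2.0354) = 1.0155
Mean = 1917.23 * 1.0155
Mean = 1946.9306

1946.9306


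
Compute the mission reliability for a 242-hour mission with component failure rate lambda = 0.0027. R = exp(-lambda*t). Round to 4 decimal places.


lambda = 0.0027
mission_time = 242
lambda * t = 0.0027 * 242 = 0.6534
R = exp(-0.6534)
R = 0.5203

0.5203


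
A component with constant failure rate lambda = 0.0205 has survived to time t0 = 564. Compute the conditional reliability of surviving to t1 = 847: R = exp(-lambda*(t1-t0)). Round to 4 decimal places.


lambda = 0.0205
t0 = 564, t1 = 847
t1 - t0 = 283
lambda * (t1-t0) = 0.0205 * 283 = 5.8015
R = exp(-5.8015)
R = 0.003

0.003


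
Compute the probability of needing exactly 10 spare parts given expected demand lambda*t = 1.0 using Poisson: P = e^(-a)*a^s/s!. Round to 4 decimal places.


a = 1.0, s = 10
e^(-a) = e^(-1.0) = 0.3679
a^s = 1.0^10 = 1.0
s! = 3628800
P = 0.3679 * 1.0 / 3628800
P = 0.0

0.0


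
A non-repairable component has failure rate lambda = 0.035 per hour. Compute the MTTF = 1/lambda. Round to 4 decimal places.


lambda = 0.035
MTTF = 1 / 0.035
MTTF = 28.5714

28.5714


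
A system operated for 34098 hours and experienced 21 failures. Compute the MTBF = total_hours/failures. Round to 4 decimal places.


total_hours = 34098
failures = 21
MTBF = 34098 / 21
MTBF = 1623.7143

1623.7143


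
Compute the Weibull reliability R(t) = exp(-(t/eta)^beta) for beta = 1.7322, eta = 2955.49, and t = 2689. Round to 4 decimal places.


beta = 1.7322, eta = 2955.49, t = 2689
t/eta = 2689 / 2955.49 = 0.9098
(t/eta)^beta = 0.9098^1.7322 = 0.849
R(t) = exp(-0.849)
R(t) = 0.4278

0.4278


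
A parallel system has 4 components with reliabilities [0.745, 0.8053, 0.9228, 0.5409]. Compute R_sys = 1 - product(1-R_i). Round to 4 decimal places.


Components: [0.745, 0.8053, 0.9228, 0.5409]
(1 - 0.745) = 0.255, running product = 0.255
(1 - 0.8053) = 0.1947, running product = 0.0496
(1 - 0.9228) = 0.0772, running product = 0.0038
(1 - 0.5409) = 0.4591, running product = 0.0018
Product of (1-R_i) = 0.0018
R_sys = 1 - 0.0018 = 0.9982

0.9982


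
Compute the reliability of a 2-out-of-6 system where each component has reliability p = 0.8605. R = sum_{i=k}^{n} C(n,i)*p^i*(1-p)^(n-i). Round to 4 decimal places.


k = 2, n = 6, p = 0.8605
i=2: C(6,2)=15 * 0.8605^2 * 0.1395^4 = 0.0042
i=3: C(6,3)=20 * 0.8605^3 * 0.1395^3 = 0.0346
i=4: C(6,4)=15 * 0.8605^4 * 0.1395^2 = 0.16
i=5: C(6,5)=6 * 0.8605^5 * 0.1395^1 = 0.3949
i=6: C(6,6)=1 * 0.8605^6 * 0.1395^0 = 0.406
R = sum of terms = 0.9997

0.9997


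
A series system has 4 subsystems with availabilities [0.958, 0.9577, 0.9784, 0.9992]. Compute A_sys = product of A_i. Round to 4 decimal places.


Subsystems: [0.958, 0.9577, 0.9784, 0.9992]
After subsystem 1 (A=0.958): product = 0.958
After subsystem 2 (A=0.9577): product = 0.9175
After subsystem 3 (A=0.9784): product = 0.8977
After subsystem 4 (A=0.9992): product = 0.8969
A_sys = 0.8969

0.8969


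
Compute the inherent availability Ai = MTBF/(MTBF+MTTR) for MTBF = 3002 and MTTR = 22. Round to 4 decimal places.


MTBF = 3002
MTTR = 22
MTBF + MTTR = 3024
Ai = 3002 / 3024
Ai = 0.9927

0.9927


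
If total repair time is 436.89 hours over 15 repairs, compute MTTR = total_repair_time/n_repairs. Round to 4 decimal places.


total_repair_time = 436.89
n_repairs = 15
MTTR = 436.89 / 15
MTTR = 29.126

29.126


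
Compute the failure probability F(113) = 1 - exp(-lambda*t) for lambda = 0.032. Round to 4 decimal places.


lambda = 0.032, t = 113
lambda * t = 3.616
exp(-3.616) = 0.0269
F(t) = 1 - 0.0269
F(t) = 0.9731

0.9731


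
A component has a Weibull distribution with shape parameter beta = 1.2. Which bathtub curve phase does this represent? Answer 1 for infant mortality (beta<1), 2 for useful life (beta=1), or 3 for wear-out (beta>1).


beta = 1.2
Compare beta to 1:
beta < 1 => infant mortality (phase 1)
beta = 1 => useful life (phase 2)
beta > 1 => wear-out (phase 3)
Since beta = 1.2, this is wear-out (increasing failure rate)
Phase = 3

3


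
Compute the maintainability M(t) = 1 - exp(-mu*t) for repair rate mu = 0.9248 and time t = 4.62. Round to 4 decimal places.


mu = 0.9248, t = 4.62
mu * t = 0.9248 * 4.62 = 4.2726
exp(-4.2726) = 0.0139
M(t) = 1 - 0.0139
M(t) = 0.9861

0.9861


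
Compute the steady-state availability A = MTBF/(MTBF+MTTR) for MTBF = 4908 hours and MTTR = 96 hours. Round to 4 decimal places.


MTBF = 4908
MTTR = 96
MTBF + MTTR = 5004
A = 4908 / 5004
A = 0.9808

0.9808


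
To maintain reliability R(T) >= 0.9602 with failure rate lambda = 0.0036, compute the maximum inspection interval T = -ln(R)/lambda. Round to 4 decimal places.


R_target = 0.9602
lambda = 0.0036
-ln(0.9602) = 0.0406
T = 0.0406 / 0.0036
T = 11.2816

11.2816


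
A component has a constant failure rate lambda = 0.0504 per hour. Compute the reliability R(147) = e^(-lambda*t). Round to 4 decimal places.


lambda = 0.0504
t = 147
lambda * t = 7.4088
R(t) = e^(-7.4088)
R(t) = 0.0006

0.0006


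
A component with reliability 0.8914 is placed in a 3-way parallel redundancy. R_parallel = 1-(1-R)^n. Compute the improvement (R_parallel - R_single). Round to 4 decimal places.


R_single = 0.8914, n = 3
1 - R_single = 0.1086
(1 - R_single)^n = 0.1086^3 = 0.0013
R_parallel = 1 - 0.0013 = 0.9987
Improvement = 0.9987 - 0.8914
Improvement = 0.1073

0.1073


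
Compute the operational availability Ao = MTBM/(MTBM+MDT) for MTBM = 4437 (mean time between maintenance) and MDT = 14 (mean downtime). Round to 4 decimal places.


MTBM = 4437
MDT = 14
MTBM + MDT = 4451
Ao = 4437 / 4451
Ao = 0.9969

0.9969


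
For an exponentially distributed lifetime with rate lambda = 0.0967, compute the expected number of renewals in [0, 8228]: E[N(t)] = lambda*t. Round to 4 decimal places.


lambda = 0.0967
t = 8228
E[N(t)] = lambda * t
E[N(t)] = 0.0967 * 8228
E[N(t)] = 795.6476

795.6476


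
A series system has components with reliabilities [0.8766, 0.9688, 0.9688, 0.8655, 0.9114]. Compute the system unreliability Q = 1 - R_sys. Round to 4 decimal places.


Components: [0.8766, 0.9688, 0.9688, 0.8655, 0.9114]
After component 1: product = 0.8766
After component 2: product = 0.8493
After component 3: product = 0.8228
After component 4: product = 0.7121
After component 5: product = 0.649
R_sys = 0.649
Q = 1 - 0.649 = 0.351

0.351


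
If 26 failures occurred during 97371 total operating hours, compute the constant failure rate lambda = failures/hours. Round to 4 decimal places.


failures = 26
total_hours = 97371
lambda = 26 / 97371
lambda = 0.0003

0.0003


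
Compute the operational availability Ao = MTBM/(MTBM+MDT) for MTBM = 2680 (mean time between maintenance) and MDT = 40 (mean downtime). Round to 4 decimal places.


MTBM = 2680
MDT = 40
MTBM + MDT = 2720
Ao = 2680 / 2720
Ao = 0.9853

0.9853


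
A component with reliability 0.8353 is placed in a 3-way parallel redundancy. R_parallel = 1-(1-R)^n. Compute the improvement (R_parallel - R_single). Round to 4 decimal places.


R_single = 0.8353, n = 3
1 - R_single = 0.1647
(1 - R_single)^n = 0.1647^3 = 0.0045
R_parallel = 1 - 0.0045 = 0.9955
Improvement = 0.9955 - 0.8353
Improvement = 0.1602

0.1602


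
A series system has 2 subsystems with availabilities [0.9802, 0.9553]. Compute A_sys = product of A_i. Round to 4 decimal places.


Subsystems: [0.9802, 0.9553]
After subsystem 1 (A=0.9802): product = 0.9802
After subsystem 2 (A=0.9553): product = 0.9364
A_sys = 0.9364

0.9364


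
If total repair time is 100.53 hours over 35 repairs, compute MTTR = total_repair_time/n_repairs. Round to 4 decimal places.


total_repair_time = 100.53
n_repairs = 35
MTTR = 100.53 / 35
MTTR = 2.8723

2.8723


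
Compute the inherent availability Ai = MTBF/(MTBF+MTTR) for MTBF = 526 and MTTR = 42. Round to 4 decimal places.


MTBF = 526
MTTR = 42
MTBF + MTTR = 568
Ai = 526 / 568
Ai = 0.9261

0.9261


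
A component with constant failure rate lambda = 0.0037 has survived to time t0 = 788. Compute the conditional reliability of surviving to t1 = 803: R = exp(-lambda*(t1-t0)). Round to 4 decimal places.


lambda = 0.0037
t0 = 788, t1 = 803
t1 - t0 = 15
lambda * (t1-t0) = 0.0037 * 15 = 0.0555
R = exp(-0.0555)
R = 0.946

0.946


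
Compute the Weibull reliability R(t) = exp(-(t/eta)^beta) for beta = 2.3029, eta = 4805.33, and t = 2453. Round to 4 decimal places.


beta = 2.3029, eta = 4805.33, t = 2453
t/eta = 2453 / 4805.33 = 0.5105
(t/eta)^beta = 0.5105^2.3029 = 0.2126
R(t) = exp(-0.2126)
R(t) = 0.8085

0.8085


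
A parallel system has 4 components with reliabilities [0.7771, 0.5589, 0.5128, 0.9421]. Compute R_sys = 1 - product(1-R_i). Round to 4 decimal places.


Components: [0.7771, 0.5589, 0.5128, 0.9421]
(1 - 0.7771) = 0.2229, running product = 0.2229
(1 - 0.5589) = 0.4411, running product = 0.0983
(1 - 0.5128) = 0.4872, running product = 0.0479
(1 - 0.9421) = 0.0579, running product = 0.0028
Product of (1-R_i) = 0.0028
R_sys = 1 - 0.0028 = 0.9972

0.9972


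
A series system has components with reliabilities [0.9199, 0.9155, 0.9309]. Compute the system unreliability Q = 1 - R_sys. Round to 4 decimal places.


Components: [0.9199, 0.9155, 0.9309]
After component 1: product = 0.9199
After component 2: product = 0.8422
After component 3: product = 0.784
R_sys = 0.784
Q = 1 - 0.784 = 0.216

0.216


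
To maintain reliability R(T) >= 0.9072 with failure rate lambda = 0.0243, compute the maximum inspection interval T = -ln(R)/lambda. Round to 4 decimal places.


R_target = 0.9072
lambda = 0.0243
-ln(0.9072) = 0.0974
T = 0.0974 / 0.0243
T = 4.0079

4.0079


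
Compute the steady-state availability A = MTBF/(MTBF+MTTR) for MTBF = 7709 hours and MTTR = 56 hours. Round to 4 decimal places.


MTBF = 7709
MTTR = 56
MTBF + MTTR = 7765
A = 7709 / 7765
A = 0.9928

0.9928


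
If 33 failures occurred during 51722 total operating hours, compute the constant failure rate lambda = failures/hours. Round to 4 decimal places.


failures = 33
total_hours = 51722
lambda = 33 / 51722
lambda = 0.0006

0.0006


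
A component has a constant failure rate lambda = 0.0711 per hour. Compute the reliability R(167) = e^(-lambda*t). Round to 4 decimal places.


lambda = 0.0711
t = 167
lambda * t = 11.8737
R(t) = e^(-11.8737)
R(t) = 0.0

0.0


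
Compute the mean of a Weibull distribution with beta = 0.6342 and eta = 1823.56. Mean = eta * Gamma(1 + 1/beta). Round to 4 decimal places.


beta = 0.6342, eta = 1823.56
1/beta = 1.5768
1 + 1/beta = 2.5768
Gamma(2.5768) = 1.4051
Mean = 1823.56 * 1.4051
Mean = 2562.2785

2562.2785


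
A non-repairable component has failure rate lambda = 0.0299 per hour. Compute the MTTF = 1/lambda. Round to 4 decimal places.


lambda = 0.0299
MTTF = 1 / 0.0299
MTTF = 33.4448

33.4448


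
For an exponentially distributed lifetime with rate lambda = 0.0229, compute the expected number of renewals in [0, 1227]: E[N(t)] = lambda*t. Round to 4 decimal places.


lambda = 0.0229
t = 1227
E[N(t)] = lambda * t
E[N(t)] = 0.0229 * 1227
E[N(t)] = 28.0983

28.0983


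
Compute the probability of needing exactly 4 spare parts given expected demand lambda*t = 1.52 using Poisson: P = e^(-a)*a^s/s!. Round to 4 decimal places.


a = 1.52, s = 4
e^(-a) = e^(-1.52) = 0.2187
a^s = 1.52^4 = 5.3379
s! = 24
P = 0.2187 * 5.3379 / 24
P = 0.0486

0.0486


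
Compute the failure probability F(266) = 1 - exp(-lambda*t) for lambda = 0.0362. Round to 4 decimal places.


lambda = 0.0362, t = 266
lambda * t = 9.6292
exp(-9.6292) = 0.0001
F(t) = 1 - 0.0001
F(t) = 0.9999

0.9999


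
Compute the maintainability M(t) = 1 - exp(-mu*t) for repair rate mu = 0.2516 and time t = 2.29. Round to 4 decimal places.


mu = 0.2516, t = 2.29
mu * t = 0.2516 * 2.29 = 0.5762
exp(-0.5762) = 0.5621
M(t) = 1 - 0.5621
M(t) = 0.4379

0.4379


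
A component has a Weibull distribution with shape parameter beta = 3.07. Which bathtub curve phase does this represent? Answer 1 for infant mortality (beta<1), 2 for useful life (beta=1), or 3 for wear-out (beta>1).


beta = 3.07
Compare beta to 1:
beta < 1 => infant mortality (phase 1)
beta = 1 => useful life (phase 2)
beta > 1 => wear-out (phase 3)
Since beta = 3.07, this is wear-out (increasing failure rate)
Phase = 3

3


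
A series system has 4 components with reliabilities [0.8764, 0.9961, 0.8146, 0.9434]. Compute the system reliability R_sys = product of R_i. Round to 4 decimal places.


Components: [0.8764, 0.9961, 0.8146, 0.9434]
After component 1 (R=0.8764): product = 0.8764
After component 2 (R=0.9961): product = 0.873
After component 3 (R=0.8146): product = 0.7111
After component 4 (R=0.9434): product = 0.6709
R_sys = 0.6709

0.6709


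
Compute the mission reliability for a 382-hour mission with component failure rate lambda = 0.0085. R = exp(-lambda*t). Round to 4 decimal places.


lambda = 0.0085
mission_time = 382
lambda * t = 0.0085 * 382 = 3.247
R = exp(-3.247)
R = 0.0389

0.0389


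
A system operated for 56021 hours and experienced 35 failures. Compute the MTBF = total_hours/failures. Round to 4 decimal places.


total_hours = 56021
failures = 35
MTBF = 56021 / 35
MTBF = 1600.6

1600.6


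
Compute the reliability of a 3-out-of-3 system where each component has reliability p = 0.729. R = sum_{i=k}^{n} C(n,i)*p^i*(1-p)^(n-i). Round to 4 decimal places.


k = 3, n = 3, p = 0.729
i=3: C(3,3)=1 * 0.729^3 * 0.271^0 = 0.3874
R = sum of terms = 0.3874

0.3874


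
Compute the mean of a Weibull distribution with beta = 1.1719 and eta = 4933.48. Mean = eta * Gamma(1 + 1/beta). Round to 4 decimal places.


beta = 1.1719, eta = 4933.48
1/beta = 0.8533
1 + 1/beta = 1.8533
Gamma(1.8533) = 0.9466
Mean = 4933.48 * 0.9466
Mean = 4670.1423

4670.1423


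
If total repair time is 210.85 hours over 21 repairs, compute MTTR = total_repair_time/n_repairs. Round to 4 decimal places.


total_repair_time = 210.85
n_repairs = 21
MTTR = 210.85 / 21
MTTR = 10.0405

10.0405


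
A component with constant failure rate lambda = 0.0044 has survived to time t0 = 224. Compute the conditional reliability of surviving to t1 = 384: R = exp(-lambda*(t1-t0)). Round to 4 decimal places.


lambda = 0.0044
t0 = 224, t1 = 384
t1 - t0 = 160
lambda * (t1-t0) = 0.0044 * 160 = 0.704
R = exp(-0.704)
R = 0.4946

0.4946


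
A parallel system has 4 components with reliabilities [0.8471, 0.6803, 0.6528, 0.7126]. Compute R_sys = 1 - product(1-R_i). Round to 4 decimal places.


Components: [0.8471, 0.6803, 0.6528, 0.7126]
(1 - 0.8471) = 0.1529, running product = 0.1529
(1 - 0.6803) = 0.3197, running product = 0.0489
(1 - 0.6528) = 0.3472, running product = 0.017
(1 - 0.7126) = 0.2874, running product = 0.0049
Product of (1-R_i) = 0.0049
R_sys = 1 - 0.0049 = 0.9951

0.9951


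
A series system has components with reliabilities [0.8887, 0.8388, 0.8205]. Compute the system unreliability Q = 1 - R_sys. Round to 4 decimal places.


Components: [0.8887, 0.8388, 0.8205]
After component 1: product = 0.8887
After component 2: product = 0.7454
After component 3: product = 0.6116
R_sys = 0.6116
Q = 1 - 0.6116 = 0.3884

0.3884


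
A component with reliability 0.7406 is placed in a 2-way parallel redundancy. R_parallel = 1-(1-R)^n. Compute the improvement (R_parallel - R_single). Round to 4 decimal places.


R_single = 0.7406, n = 2
1 - R_single = 0.2594
(1 - R_single)^n = 0.2594^2 = 0.0673
R_parallel = 1 - 0.0673 = 0.9327
Improvement = 0.9327 - 0.7406
Improvement = 0.1921

0.1921


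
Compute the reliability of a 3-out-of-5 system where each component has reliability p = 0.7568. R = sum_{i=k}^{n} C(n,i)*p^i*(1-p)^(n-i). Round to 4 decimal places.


k = 3, n = 5, p = 0.7568
i=3: C(5,3)=10 * 0.7568^3 * 0.2432^2 = 0.2564
i=4: C(5,4)=5 * 0.7568^4 * 0.2432^1 = 0.3989
i=5: C(5,5)=1 * 0.7568^5 * 0.2432^0 = 0.2483
R = sum of terms = 0.9035

0.9035


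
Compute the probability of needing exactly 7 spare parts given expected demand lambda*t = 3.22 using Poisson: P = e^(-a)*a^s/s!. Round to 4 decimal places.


a = 3.22, s = 7
e^(-a) = e^(-3.22) = 0.04
a^s = 3.22^7 = 3589.1458
s! = 5040
P = 0.04 * 3589.1458 / 5040
P = 0.0285

0.0285


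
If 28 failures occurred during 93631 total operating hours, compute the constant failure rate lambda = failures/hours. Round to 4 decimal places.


failures = 28
total_hours = 93631
lambda = 28 / 93631
lambda = 0.0003

0.0003


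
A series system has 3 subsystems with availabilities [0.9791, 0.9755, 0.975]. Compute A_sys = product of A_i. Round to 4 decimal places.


Subsystems: [0.9791, 0.9755, 0.975]
After subsystem 1 (A=0.9791): product = 0.9791
After subsystem 2 (A=0.9755): product = 0.9551
After subsystem 3 (A=0.975): product = 0.9312
A_sys = 0.9312

0.9312


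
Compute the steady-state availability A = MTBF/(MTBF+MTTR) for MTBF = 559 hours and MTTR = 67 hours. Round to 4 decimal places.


MTBF = 559
MTTR = 67
MTBF + MTTR = 626
A = 559 / 626
A = 0.893

0.893


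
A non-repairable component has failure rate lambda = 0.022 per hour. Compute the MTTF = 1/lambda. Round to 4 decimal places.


lambda = 0.022
MTTF = 1 / 0.022
MTTF = 45.4545

45.4545


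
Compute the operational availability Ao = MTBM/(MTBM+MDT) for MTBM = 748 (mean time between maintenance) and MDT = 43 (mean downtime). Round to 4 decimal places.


MTBM = 748
MDT = 43
MTBM + MDT = 791
Ao = 748 / 791
Ao = 0.9456

0.9456


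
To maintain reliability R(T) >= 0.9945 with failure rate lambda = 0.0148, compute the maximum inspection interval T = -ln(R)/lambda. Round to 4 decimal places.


R_target = 0.9945
lambda = 0.0148
-ln(0.9945) = 0.0055
T = 0.0055 / 0.0148
T = 0.3726

0.3726


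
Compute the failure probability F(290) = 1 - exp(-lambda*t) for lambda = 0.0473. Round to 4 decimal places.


lambda = 0.0473, t = 290
lambda * t = 13.717
exp(-13.717) = 0.0
F(t) = 1 - 0.0
F(t) = 1.0

1.0


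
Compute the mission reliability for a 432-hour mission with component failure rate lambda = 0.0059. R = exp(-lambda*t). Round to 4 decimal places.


lambda = 0.0059
mission_time = 432
lambda * t = 0.0059 * 432 = 2.5488
R = exp(-2.5488)
R = 0.0782

0.0782


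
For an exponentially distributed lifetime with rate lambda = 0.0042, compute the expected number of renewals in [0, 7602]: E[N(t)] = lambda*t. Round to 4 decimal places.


lambda = 0.0042
t = 7602
E[N(t)] = lambda * t
E[N(t)] = 0.0042 * 7602
E[N(t)] = 31.9284

31.9284


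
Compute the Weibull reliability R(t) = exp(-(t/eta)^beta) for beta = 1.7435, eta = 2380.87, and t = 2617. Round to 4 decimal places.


beta = 1.7435, eta = 2380.87, t = 2617
t/eta = 2617 / 2380.87 = 1.0992
(t/eta)^beta = 1.0992^1.7435 = 1.1792
R(t) = exp(-1.1792)
R(t) = 0.3075

0.3075


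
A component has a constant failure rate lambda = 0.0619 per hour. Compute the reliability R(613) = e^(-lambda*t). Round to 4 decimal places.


lambda = 0.0619
t = 613
lambda * t = 37.9447
R(t) = e^(-37.9447)
R(t) = 0.0

0.0


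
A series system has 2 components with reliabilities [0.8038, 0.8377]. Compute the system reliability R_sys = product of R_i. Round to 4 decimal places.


Components: [0.8038, 0.8377]
After component 1 (R=0.8038): product = 0.8038
After component 2 (R=0.8377): product = 0.6733
R_sys = 0.6733

0.6733


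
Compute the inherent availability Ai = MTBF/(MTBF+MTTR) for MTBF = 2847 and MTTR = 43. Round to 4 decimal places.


MTBF = 2847
MTTR = 43
MTBF + MTTR = 2890
Ai = 2847 / 2890
Ai = 0.9851

0.9851


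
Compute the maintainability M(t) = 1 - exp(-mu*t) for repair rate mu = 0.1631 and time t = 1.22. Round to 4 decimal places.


mu = 0.1631, t = 1.22
mu * t = 0.1631 * 1.22 = 0.199
exp(-0.199) = 0.8196
M(t) = 1 - 0.8196
M(t) = 0.1804

0.1804


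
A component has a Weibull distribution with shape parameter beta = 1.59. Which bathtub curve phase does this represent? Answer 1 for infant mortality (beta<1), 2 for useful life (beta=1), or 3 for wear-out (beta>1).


beta = 1.59
Compare beta to 1:
beta < 1 => infant mortality (phase 1)
beta = 1 => useful life (phase 2)
beta > 1 => wear-out (phase 3)
Since beta = 1.59, this is wear-out (increasing failure rate)
Phase = 3

3


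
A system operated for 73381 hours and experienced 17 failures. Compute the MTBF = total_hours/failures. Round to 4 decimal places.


total_hours = 73381
failures = 17
MTBF = 73381 / 17
MTBF = 4316.5294

4316.5294


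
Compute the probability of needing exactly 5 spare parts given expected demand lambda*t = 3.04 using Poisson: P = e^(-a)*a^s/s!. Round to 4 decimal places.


a = 3.04, s = 5
e^(-a) = e^(-3.04) = 0.0478
a^s = 3.04^5 = 259.6378
s! = 120
P = 0.0478 * 259.6378 / 120
P = 0.1035

0.1035


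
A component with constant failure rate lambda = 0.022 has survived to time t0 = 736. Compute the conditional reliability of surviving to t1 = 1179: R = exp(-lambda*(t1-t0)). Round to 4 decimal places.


lambda = 0.022
t0 = 736, t1 = 1179
t1 - t0 = 443
lambda * (t1-t0) = 0.022 * 443 = 9.746
R = exp(-9.746)
R = 0.0001

0.0001


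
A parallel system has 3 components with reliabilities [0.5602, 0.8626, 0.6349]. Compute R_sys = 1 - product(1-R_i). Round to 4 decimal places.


Components: [0.5602, 0.8626, 0.6349]
(1 - 0.5602) = 0.4398, running product = 0.4398
(1 - 0.8626) = 0.1374, running product = 0.0604
(1 - 0.6349) = 0.3651, running product = 0.0221
Product of (1-R_i) = 0.0221
R_sys = 1 - 0.0221 = 0.9779

0.9779


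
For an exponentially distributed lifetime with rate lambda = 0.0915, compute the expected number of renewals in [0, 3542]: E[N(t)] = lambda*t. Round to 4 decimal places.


lambda = 0.0915
t = 3542
E[N(t)] = lambda * t
E[N(t)] = 0.0915 * 3542
E[N(t)] = 324.093

324.093


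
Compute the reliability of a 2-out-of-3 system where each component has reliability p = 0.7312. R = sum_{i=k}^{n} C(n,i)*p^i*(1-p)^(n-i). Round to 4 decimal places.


k = 2, n = 3, p = 0.7312
i=2: C(3,2)=3 * 0.7312^2 * 0.2688^1 = 0.4311
i=3: C(3,3)=1 * 0.7312^3 * 0.2688^0 = 0.3909
R = sum of terms = 0.8221

0.8221


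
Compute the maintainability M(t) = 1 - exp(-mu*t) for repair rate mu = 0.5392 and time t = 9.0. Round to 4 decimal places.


mu = 0.5392, t = 9.0
mu * t = 0.5392 * 9.0 = 4.8528
exp(-4.8528) = 0.0078
M(t) = 1 - 0.0078
M(t) = 0.9922

0.9922


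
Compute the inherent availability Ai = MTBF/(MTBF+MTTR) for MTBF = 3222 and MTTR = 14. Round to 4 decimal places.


MTBF = 3222
MTTR = 14
MTBF + MTTR = 3236
Ai = 3222 / 3236
Ai = 0.9957

0.9957


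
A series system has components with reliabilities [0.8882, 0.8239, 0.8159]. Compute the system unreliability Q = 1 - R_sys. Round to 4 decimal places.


Components: [0.8882, 0.8239, 0.8159]
After component 1: product = 0.8882
After component 2: product = 0.7318
After component 3: product = 0.5971
R_sys = 0.5971
Q = 1 - 0.5971 = 0.4029

0.4029


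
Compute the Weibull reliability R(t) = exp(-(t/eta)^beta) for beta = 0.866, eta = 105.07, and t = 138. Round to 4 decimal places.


beta = 0.866, eta = 105.07, t = 138
t/eta = 138 / 105.07 = 1.3134
(t/eta)^beta = 1.3134^0.866 = 1.2663
R(t) = exp(-1.2663)
R(t) = 0.2819

0.2819


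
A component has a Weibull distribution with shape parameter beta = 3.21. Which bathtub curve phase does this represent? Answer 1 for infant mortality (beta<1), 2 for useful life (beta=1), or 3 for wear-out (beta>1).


beta = 3.21
Compare beta to 1:
beta < 1 => infant mortality (phase 1)
beta = 1 => useful life (phase 2)
beta > 1 => wear-out (phase 3)
Since beta = 3.21, this is wear-out (increasing failure rate)
Phase = 3

3


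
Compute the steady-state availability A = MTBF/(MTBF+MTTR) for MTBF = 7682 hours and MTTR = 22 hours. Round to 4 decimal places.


MTBF = 7682
MTTR = 22
MTBF + MTTR = 7704
A = 7682 / 7704
A = 0.9971

0.9971


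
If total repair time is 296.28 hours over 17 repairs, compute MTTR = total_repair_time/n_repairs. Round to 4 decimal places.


total_repair_time = 296.28
n_repairs = 17
MTTR = 296.28 / 17
MTTR = 17.4282

17.4282


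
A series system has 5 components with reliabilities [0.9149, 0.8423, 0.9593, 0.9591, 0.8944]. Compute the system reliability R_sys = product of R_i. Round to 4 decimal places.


Components: [0.9149, 0.8423, 0.9593, 0.9591, 0.8944]
After component 1 (R=0.9149): product = 0.9149
After component 2 (R=0.8423): product = 0.7706
After component 3 (R=0.9593): product = 0.7393
After component 4 (R=0.9591): product = 0.709
After component 5 (R=0.8944): product = 0.6341
R_sys = 0.6341

0.6341


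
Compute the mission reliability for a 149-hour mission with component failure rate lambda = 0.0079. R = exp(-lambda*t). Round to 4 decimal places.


lambda = 0.0079
mission_time = 149
lambda * t = 0.0079 * 149 = 1.1771
R = exp(-1.1771)
R = 0.3082

0.3082


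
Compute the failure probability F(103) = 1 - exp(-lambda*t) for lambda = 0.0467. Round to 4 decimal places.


lambda = 0.0467, t = 103
lambda * t = 4.8101
exp(-4.8101) = 0.0081
F(t) = 1 - 0.0081
F(t) = 0.9919

0.9919


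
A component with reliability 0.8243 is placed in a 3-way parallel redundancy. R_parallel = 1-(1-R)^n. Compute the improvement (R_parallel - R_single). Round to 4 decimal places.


R_single = 0.8243, n = 3
1 - R_single = 0.1757
(1 - R_single)^n = 0.1757^3 = 0.0054
R_parallel = 1 - 0.0054 = 0.9946
Improvement = 0.9946 - 0.8243
Improvement = 0.1703

0.1703


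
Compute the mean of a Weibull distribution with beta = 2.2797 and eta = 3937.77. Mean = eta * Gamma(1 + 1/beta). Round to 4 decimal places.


beta = 2.2797, eta = 3937.77
1/beta = 0.4387
1 + 1/beta = 1.4387
Gamma(1.4387) = 0.8858
Mean = 3937.77 * 0.8858
Mean = 3488.199

3488.199


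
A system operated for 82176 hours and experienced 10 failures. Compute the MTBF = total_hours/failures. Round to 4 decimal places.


total_hours = 82176
failures = 10
MTBF = 82176 / 10
MTBF = 8217.6

8217.6


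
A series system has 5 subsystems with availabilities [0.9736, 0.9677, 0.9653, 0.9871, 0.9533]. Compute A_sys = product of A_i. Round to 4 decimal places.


Subsystems: [0.9736, 0.9677, 0.9653, 0.9871, 0.9533]
After subsystem 1 (A=0.9736): product = 0.9736
After subsystem 2 (A=0.9677): product = 0.9422
After subsystem 3 (A=0.9653): product = 0.9095
After subsystem 4 (A=0.9871): product = 0.8977
After subsystem 5 (A=0.9533): product = 0.8558
A_sys = 0.8558

0.8558


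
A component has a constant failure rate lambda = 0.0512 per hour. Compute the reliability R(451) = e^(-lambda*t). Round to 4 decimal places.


lambda = 0.0512
t = 451
lambda * t = 23.0912
R(t) = e^(-23.0912)
R(t) = 0.0

0.0


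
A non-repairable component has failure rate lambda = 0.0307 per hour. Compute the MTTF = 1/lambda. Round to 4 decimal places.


lambda = 0.0307
MTTF = 1 / 0.0307
MTTF = 32.5733

32.5733


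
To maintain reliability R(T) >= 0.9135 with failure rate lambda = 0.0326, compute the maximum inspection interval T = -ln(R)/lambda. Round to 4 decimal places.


R_target = 0.9135
lambda = 0.0326
-ln(0.9135) = 0.0905
T = 0.0905 / 0.0326
T = 2.7752

2.7752


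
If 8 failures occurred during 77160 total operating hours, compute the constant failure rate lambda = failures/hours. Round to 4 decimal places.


failures = 8
total_hours = 77160
lambda = 8 / 77160
lambda = 0.0001

0.0001


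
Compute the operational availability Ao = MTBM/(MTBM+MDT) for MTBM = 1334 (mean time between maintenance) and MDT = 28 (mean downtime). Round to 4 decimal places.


MTBM = 1334
MDT = 28
MTBM + MDT = 1362
Ao = 1334 / 1362
Ao = 0.9794

0.9794


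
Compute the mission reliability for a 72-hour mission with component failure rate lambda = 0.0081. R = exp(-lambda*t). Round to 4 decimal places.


lambda = 0.0081
mission_time = 72
lambda * t = 0.0081 * 72 = 0.5832
R = exp(-0.5832)
R = 0.5581

0.5581


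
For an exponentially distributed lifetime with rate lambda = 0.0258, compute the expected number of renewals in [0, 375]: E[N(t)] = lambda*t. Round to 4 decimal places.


lambda = 0.0258
t = 375
E[N(t)] = lambda * t
E[N(t)] = 0.0258 * 375
E[N(t)] = 9.675

9.675


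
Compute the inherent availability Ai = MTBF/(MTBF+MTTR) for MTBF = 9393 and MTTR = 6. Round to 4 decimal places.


MTBF = 9393
MTTR = 6
MTBF + MTTR = 9399
Ai = 9393 / 9399
Ai = 0.9994

0.9994


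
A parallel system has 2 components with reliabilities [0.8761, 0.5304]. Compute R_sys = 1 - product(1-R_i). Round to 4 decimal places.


Components: [0.8761, 0.5304]
(1 - 0.8761) = 0.1239, running product = 0.1239
(1 - 0.5304) = 0.4696, running product = 0.0582
Product of (1-R_i) = 0.0582
R_sys = 1 - 0.0582 = 0.9418

0.9418


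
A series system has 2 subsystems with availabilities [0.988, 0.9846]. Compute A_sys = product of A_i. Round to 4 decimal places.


Subsystems: [0.988, 0.9846]
After subsystem 1 (A=0.988): product = 0.988
After subsystem 2 (A=0.9846): product = 0.9728
A_sys = 0.9728

0.9728


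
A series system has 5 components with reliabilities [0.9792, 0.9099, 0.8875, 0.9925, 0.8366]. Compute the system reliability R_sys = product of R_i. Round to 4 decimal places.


Components: [0.9792, 0.9099, 0.8875, 0.9925, 0.8366]
After component 1 (R=0.9792): product = 0.9792
After component 2 (R=0.9099): product = 0.891
After component 3 (R=0.8875): product = 0.7907
After component 4 (R=0.9925): product = 0.7848
After component 5 (R=0.8366): product = 0.6566
R_sys = 0.6566

0.6566
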